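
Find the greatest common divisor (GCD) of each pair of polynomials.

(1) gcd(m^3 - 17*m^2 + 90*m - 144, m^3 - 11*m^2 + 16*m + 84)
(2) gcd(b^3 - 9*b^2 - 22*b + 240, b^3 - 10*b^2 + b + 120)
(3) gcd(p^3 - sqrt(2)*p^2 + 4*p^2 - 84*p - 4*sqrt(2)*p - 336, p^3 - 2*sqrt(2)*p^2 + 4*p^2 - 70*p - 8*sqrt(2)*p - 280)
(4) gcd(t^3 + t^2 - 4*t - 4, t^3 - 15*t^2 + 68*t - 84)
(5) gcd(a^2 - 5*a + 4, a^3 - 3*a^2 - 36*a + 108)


(1) = gcd((m - 8)*(m - 6)*(m - 3), (m - 7)*(m - 6)*(m + 2)) = m - 6
(2) = b - 8
(3) = p^2 + p*(4 - 7*sqrt(2)) - 28*sqrt(2)
(4) = gcd((t - 2)*(t + 1)*(t + 2), (t - 7)*(t - 6)*(t - 2)) = t - 2
(5) = 1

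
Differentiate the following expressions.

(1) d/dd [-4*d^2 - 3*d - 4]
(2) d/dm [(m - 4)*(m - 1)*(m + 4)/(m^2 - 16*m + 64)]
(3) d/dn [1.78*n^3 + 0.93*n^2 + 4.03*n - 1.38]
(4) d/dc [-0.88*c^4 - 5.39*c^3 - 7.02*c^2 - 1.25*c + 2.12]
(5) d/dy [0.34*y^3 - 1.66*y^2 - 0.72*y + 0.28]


(1) = -8*d - 3
(2) = (m^3 - 24*m^2 + 32*m + 96)/(m^3 - 24*m^2 + 192*m - 512)
(3) = 5.34*n^2 + 1.86*n + 4.03
(4) = -3.52*c^3 - 16.17*c^2 - 14.04*c - 1.25
(5) = 1.02*y^2 - 3.32*y - 0.72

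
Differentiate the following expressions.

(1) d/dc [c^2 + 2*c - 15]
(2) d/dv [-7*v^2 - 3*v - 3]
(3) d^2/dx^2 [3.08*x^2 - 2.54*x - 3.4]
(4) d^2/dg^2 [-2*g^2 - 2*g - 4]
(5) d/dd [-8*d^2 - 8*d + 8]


(1) = 2*c + 2
(2) = -14*v - 3
(3) = 6.16000000000000
(4) = -4
(5) = -16*d - 8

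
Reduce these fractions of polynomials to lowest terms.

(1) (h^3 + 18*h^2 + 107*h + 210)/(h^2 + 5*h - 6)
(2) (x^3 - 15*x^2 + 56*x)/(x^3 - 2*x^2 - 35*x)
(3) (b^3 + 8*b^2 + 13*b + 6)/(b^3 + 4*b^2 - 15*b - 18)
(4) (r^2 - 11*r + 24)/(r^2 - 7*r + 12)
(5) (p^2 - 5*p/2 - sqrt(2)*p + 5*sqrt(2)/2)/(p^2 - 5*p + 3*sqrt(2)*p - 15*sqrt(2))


(1) = (h^2 + 12*h + 35)/(h - 1)
(2) = (x - 8)/(x + 5)
(3) = (b + 1)/(b - 3)
(4) = (r - 8)/(r - 4)
(5) = (2*p^2 + p*(-5 - 2*sqrt(2)) + 5*sqrt(2))/(2*p^2 + p*(-10 + 6*sqrt(2)) - 30*sqrt(2))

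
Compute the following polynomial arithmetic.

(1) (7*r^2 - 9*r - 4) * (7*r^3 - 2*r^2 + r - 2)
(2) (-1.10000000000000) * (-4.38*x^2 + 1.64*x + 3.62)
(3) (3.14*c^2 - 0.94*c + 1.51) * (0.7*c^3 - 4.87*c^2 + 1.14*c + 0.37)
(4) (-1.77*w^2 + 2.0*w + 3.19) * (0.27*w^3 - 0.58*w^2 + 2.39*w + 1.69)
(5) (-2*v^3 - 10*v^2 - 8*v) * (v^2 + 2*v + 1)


(1) = 49*r^5 - 77*r^4 - 3*r^3 - 15*r^2 + 14*r + 8
(2) = 4.818*x^2 - 1.804*x - 3.982
(3) = 2.198*c^5 - 15.9498*c^4 + 9.2144*c^3 - 7.2635*c^2 + 1.3736*c + 0.5587
(4) = -0.4779*w^5 + 1.5666*w^4 - 4.529*w^3 - 0.0615*w^2 + 11.0041*w + 5.3911
(5) = -2*v^5 - 14*v^4 - 30*v^3 - 26*v^2 - 8*v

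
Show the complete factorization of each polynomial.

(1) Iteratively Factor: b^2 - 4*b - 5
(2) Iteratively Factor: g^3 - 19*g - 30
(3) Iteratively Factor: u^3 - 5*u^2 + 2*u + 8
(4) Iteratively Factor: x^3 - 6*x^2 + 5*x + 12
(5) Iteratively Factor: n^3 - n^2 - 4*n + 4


(1) = (b - 5)*(b + 1)
(2) = (g + 3)*(g^2 - 3*g - 10) = (g + 2)*(g + 3)*(g - 5)
(3) = (u - 2)*(u^2 - 3*u - 4) = (u - 2)*(u + 1)*(u - 4)
(4) = (x - 3)*(x^2 - 3*x - 4) = (x - 3)*(x + 1)*(x - 4)
(5) = (n - 1)*(n^2 - 4) = (n - 1)*(n + 2)*(n - 2)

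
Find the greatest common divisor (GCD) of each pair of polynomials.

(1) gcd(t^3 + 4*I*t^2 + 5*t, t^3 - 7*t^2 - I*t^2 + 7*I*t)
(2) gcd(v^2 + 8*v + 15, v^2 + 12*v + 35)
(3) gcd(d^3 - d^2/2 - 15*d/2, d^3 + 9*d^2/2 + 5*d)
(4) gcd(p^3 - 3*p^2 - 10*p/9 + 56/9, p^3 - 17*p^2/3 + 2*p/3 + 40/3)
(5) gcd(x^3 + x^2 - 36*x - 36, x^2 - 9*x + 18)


(1) = t^2 - I*t
(2) = v + 5
(3) = gcd(d*(d - 3)*(d + 5/2), d*(d + 2)*(d + 5/2)) = d^2 + 5*d/2
(4) = gcd((p - 7/3)*(p - 2)*(p + 4/3), (p - 5)*(p - 2)*(p + 4/3)) = p^2 - 2*p/3 - 8/3
(5) = gcd((x - 6)*(x + 1)*(x + 6), (x - 6)*(x - 3)) = x - 6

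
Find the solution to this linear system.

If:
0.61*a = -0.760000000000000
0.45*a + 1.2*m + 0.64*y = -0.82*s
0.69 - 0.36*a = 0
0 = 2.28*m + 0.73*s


Then:
No Solution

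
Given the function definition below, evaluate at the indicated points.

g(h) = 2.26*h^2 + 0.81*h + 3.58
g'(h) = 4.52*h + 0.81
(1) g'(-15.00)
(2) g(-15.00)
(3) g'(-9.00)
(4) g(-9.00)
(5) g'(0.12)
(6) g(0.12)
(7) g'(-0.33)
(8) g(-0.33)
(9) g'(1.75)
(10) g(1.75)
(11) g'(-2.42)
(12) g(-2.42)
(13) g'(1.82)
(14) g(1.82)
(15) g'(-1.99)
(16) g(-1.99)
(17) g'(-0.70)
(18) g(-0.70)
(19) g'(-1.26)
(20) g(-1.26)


(1) = -66.99
(2) = 499.93
(3) = -39.87
(4) = 179.35
(5) = 1.35
(6) = 3.71
(7) = -0.68
(8) = 3.56
(9) = 8.72
(10) = 11.92
(11) = -10.13
(12) = 14.86
(13) = 9.04
(14) = 12.54
(15) = -8.18
(16) = 10.92
(17) = -2.35
(18) = 4.12
(19) = -4.89
(20) = 6.15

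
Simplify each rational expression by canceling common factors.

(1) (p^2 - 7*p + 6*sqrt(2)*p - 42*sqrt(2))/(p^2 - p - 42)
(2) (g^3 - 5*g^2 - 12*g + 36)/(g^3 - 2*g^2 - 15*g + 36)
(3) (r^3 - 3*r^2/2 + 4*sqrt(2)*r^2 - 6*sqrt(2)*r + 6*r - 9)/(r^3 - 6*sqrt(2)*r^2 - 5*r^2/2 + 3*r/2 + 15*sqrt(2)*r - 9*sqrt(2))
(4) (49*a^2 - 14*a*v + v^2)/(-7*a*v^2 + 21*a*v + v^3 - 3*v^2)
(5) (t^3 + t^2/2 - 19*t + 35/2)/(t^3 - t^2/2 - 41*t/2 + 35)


(1) = (p + 6*sqrt(2))/(p + 6)
(2) = (g^3 - 5*g^2 - 12*g + 36)/(g^3 - 2*g^2 - 15*g + 36)
(3) = (4*r^2 + 16*sqrt(2)*r + 24)/(4*r^2 + r*(-24*sqrt(2) - 4) + 24*sqrt(2))
(4) = (-7*a + v)/(v^2 - 3*v)
(5) = (t - 1)/(t - 2)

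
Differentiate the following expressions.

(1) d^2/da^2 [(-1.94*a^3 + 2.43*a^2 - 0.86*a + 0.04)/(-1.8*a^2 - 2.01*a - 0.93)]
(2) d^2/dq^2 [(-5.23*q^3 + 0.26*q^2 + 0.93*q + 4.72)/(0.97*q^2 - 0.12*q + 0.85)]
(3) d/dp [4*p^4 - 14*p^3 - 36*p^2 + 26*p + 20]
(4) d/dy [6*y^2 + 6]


(1) = (32.336748*a^3 + 45.387972*a^2 + 0.561276*a - 7.607898)/(5.832*a^6 + 19.5372*a^5 + 30.85614*a^4 + 28.309041*a^3 + 15.942339*a^2 + 5.215347*a + 0.804357)
(2) = (10.284248*q^3 + 28.560828*q^2 - 30.569208*q - 7.081924)/(0.912673*q^6 - 0.338724*q^5 + 2.441199*q^4 - 0.595368*q^3 + 2.139195*q^2 - 0.2601*q + 0.614125)
(3) = 16*p^3 - 42*p^2 - 72*p + 26
(4) = 12*y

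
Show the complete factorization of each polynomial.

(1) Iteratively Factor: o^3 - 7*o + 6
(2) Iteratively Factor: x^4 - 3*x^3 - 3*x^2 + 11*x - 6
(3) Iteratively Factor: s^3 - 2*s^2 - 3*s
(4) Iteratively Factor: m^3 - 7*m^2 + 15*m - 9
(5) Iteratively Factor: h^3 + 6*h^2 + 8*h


(1) = (o - 1)*(o^2 + o - 6) = (o - 1)*(o + 3)*(o - 2)
(2) = (x + 2)*(x^3 - 5*x^2 + 7*x - 3) = (x - 1)*(x + 2)*(x^2 - 4*x + 3) = (x - 1)^2*(x + 2)*(x - 3)
(3) = (s + 1)*(s^2 - 3*s) = (s - 3)*(s + 1)*(s)
(4) = (m - 3)*(m^2 - 4*m + 3) = (m - 3)*(m - 1)*(m - 3)
(5) = (h + 4)*(h^2 + 2*h) = h*(h + 4)*(h + 2)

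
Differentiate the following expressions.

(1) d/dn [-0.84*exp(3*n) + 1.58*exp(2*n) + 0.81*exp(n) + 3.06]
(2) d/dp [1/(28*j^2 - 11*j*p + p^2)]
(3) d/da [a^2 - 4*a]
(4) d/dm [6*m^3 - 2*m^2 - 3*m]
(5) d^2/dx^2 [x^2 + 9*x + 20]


(1) = (-2.52*exp(2*n) + 3.16*exp(n) + 0.81)*exp(n)
(2) = (11*j - 2*p)/(28*j^2 - 11*j*p + p^2)^2
(3) = 2*a - 4
(4) = 18*m^2 - 4*m - 3
(5) = 2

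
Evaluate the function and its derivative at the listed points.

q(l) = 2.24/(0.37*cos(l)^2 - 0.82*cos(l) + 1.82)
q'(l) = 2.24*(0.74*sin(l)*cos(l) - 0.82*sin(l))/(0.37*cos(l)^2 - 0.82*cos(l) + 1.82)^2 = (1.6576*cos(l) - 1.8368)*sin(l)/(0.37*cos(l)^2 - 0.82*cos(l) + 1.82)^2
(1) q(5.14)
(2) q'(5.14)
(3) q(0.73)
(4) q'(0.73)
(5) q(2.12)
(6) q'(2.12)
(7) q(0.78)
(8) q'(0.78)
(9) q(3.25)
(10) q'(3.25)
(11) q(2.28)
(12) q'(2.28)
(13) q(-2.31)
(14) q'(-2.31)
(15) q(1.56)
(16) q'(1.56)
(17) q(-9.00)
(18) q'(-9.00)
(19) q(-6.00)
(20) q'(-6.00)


(1) = 1.45
(2) = 0.44
(3) = 1.58
(4) = -0.20
(5) = 0.95
(6) = -0.42
(7) = 1.57
(8) = -0.23
(9) = 0.75
(10) = 0.04
(11) = 0.89
(12) = -0.35
(13) = 0.88
(14) = 0.34
(15) = 1.24
(16) = -0.55
(17) = 0.78
(18) = 0.17
(19) = 1.63
(20) = -0.04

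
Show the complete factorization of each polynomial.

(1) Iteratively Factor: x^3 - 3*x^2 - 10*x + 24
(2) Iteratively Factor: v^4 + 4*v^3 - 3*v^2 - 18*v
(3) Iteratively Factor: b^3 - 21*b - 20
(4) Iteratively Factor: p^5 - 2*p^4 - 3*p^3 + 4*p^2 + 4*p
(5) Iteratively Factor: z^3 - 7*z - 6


(1) = (x - 2)*(x^2 - x - 12) = (x - 2)*(x + 3)*(x - 4)
(2) = (v)*(v^3 + 4*v^2 - 3*v - 18) = v*(v - 2)*(v^2 + 6*v + 9) = v*(v - 2)*(v + 3)*(v + 3)
(3) = (b + 4)*(b^2 - 4*b - 5) = (b - 5)*(b + 4)*(b + 1)
(4) = (p + 1)*(p^4 - 3*p^3 + 4*p) = (p - 2)*(p + 1)*(p^3 - p^2 - 2*p) = (p - 2)*(p + 1)^2*(p^2 - 2*p) = (p - 2)^2*(p + 1)^2*(p)
(5) = (z + 1)*(z^2 - z - 6) = (z - 3)*(z + 1)*(z + 2)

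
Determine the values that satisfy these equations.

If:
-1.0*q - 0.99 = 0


Then:
q = -0.99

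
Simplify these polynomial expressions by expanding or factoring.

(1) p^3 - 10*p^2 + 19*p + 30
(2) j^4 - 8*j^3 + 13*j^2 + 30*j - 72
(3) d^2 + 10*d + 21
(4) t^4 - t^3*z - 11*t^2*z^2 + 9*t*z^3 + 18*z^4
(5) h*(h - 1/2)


(1) = (p - 6)*(p - 5)*(p + 1)
(2) = (j - 4)*(j - 3)^2*(j + 2)
(3) = (d + 3)*(d + 7)
(4) = (t - 3*z)*(t - 2*z)*(t + z)*(t + 3*z)
(5) = h^2 - h/2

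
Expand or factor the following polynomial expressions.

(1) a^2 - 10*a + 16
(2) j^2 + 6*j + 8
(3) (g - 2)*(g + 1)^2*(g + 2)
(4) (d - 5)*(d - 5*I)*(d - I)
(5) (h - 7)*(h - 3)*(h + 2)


(1) = (a - 8)*(a - 2)
(2) = (j + 2)*(j + 4)
(3) = g^4 + 2*g^3 - 3*g^2 - 8*g - 4
(4) = d^3 - 5*d^2 - 6*I*d^2 - 5*d + 30*I*d + 25
(5) = h^3 - 8*h^2 + h + 42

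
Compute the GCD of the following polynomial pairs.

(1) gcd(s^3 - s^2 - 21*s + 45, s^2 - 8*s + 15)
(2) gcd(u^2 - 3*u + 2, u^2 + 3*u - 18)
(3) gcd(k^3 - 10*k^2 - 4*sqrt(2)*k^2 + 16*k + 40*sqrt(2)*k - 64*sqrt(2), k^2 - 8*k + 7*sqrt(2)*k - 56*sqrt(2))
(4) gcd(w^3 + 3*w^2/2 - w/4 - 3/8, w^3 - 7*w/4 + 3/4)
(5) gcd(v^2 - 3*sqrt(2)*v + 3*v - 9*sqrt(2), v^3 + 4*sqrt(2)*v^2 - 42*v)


(1) = gcd((s - 3)^2*(s + 5), (s - 5)*(s - 3)) = s - 3
(2) = gcd((u - 2)*(u - 1), (u - 3)*(u + 6)) = 1
(3) = gcd((k - 8)*(k - 2)*(k - 4*sqrt(2)), (k - 8)*(k + 7*sqrt(2))) = k - 8
(4) = w^2 + w - 3/4
(5) = v - 3*sqrt(2)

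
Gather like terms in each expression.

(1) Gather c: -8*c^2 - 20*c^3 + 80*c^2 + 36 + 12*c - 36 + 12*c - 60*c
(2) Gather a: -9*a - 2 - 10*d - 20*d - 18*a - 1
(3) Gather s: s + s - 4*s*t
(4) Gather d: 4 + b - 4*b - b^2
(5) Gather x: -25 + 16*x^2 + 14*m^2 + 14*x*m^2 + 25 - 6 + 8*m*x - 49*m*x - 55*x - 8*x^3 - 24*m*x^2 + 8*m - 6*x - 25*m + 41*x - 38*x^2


(1) = -20*c^3 + 72*c^2 - 36*c
(2) = -27*a - 30*d - 3
(3) = s*(2 - 4*t)
(4) = -b^2 - 3*b + 4
(5) = 14*m^2 - 17*m - 8*x^3 + x^2*(-24*m - 22) + x*(14*m^2 - 41*m - 20) - 6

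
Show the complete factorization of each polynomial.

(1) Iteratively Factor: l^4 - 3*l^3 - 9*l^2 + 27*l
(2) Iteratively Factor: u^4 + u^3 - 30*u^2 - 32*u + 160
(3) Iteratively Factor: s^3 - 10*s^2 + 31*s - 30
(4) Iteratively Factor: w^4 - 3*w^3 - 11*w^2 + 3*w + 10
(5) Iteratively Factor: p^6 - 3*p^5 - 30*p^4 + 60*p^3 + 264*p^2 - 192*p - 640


(1) = (l)*(l^3 - 3*l^2 - 9*l + 27) = l*(l - 3)*(l^2 - 9) = l*(l - 3)^2*(l + 3)
(2) = (u - 2)*(u^3 + 3*u^2 - 24*u - 80) = (u - 5)*(u - 2)*(u^2 + 8*u + 16) = (u - 5)*(u - 2)*(u + 4)*(u + 4)
(3) = (s - 3)*(s^2 - 7*s + 10) = (s - 5)*(s - 3)*(s - 2)
(4) = (w - 1)*(w^3 - 2*w^2 - 13*w - 10) = (w - 1)*(w + 1)*(w^2 - 3*w - 10) = (w - 1)*(w + 1)*(w + 2)*(w - 5)
(5) = (p + 4)*(p^5 - 7*p^4 - 2*p^3 + 68*p^2 - 8*p - 160) = (p - 5)*(p + 4)*(p^4 - 2*p^3 - 12*p^2 + 8*p + 32) = (p - 5)*(p - 2)*(p + 4)*(p^3 - 12*p - 16) = (p - 5)*(p - 2)*(p + 2)*(p + 4)*(p^2 - 2*p - 8) = (p - 5)*(p - 4)*(p - 2)*(p + 2)*(p + 4)*(p + 2)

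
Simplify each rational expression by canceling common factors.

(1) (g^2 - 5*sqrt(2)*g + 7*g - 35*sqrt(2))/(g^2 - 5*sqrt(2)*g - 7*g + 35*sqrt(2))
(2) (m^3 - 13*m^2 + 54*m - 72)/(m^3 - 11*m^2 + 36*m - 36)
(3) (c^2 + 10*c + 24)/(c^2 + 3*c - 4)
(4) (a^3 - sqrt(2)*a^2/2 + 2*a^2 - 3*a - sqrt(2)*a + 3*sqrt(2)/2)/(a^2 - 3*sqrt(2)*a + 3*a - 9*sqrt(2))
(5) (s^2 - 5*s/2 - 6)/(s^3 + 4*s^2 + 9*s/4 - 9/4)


(1) = (g + 7)/(g - 7)
(2) = (m - 4)/(m - 2)
(3) = (c + 6)/(c - 1)
(4) = (2*a^2 + a*(-2 - sqrt(2)) + sqrt(2))/(2*a - 6*sqrt(2))
(5) = (2*s - 8)/(2*s^2 + 5*s - 3)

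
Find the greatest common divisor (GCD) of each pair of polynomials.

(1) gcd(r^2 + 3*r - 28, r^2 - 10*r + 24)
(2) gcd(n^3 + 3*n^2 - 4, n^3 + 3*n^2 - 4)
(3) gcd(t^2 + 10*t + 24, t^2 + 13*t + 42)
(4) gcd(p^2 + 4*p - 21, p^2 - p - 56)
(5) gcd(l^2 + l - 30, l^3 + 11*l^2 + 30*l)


(1) = gcd((r - 4)*(r + 7), (r - 6)*(r - 4)) = r - 4
(2) = n^3 + 3*n^2 - 4
(3) = gcd((t + 4)*(t + 6), (t + 6)*(t + 7)) = t + 6
(4) = gcd((p - 3)*(p + 7), (p - 8)*(p + 7)) = p + 7
(5) = l + 6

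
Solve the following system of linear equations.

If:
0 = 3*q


Then:
q = 0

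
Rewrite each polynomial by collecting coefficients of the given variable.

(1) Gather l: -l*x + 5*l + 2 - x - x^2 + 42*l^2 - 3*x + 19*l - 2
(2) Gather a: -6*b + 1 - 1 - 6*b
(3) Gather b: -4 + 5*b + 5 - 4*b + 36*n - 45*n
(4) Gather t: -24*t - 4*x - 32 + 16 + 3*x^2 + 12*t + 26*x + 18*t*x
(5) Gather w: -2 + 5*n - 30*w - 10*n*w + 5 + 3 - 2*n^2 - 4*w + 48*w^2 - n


(1) = 42*l^2 + l*(24 - x) - x^2 - 4*x
(2) = -12*b
(3) = b - 9*n + 1
(4) = t*(18*x - 12) + 3*x^2 + 22*x - 16
(5) = -2*n^2 + 4*n + 48*w^2 + w*(-10*n - 34) + 6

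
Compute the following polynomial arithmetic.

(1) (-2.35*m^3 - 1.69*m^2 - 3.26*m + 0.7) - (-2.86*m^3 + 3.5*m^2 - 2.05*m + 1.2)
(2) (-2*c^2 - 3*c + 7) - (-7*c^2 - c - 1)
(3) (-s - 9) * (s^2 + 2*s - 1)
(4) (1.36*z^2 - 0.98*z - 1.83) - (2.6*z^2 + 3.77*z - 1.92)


(1) = 0.51*m^3 - 5.19*m^2 - 1.21*m - 0.5
(2) = 5*c^2 - 2*c + 8
(3) = -s^3 - 11*s^2 - 17*s + 9
(4) = -1.24*z^2 - 4.75*z + 0.09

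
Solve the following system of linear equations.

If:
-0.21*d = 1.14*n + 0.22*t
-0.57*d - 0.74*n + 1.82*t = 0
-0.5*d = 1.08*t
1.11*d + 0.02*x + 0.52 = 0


Then:
d = 0.00
n = 0.00
t = 0.00
x = -26.00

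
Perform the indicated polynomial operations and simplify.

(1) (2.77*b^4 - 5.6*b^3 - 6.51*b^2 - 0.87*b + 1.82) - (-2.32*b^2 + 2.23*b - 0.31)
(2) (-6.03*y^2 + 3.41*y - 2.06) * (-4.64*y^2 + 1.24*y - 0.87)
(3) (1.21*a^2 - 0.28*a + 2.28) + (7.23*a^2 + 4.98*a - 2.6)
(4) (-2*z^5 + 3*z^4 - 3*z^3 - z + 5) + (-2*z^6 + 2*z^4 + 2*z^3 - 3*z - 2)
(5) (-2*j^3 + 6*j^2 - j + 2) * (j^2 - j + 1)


(1) = 2.77*b^4 - 5.6*b^3 - 4.19*b^2 - 3.1*b + 2.13
(2) = 27.9792*y^4 - 23.2996*y^3 + 19.0329*y^2 - 5.5211*y + 1.7922
(3) = 8.44*a^2 + 4.7*a - 0.32
(4) = -2*z^6 - 2*z^5 + 5*z^4 - z^3 - 4*z + 3
(5) = -2*j^5 + 8*j^4 - 9*j^3 + 9*j^2 - 3*j + 2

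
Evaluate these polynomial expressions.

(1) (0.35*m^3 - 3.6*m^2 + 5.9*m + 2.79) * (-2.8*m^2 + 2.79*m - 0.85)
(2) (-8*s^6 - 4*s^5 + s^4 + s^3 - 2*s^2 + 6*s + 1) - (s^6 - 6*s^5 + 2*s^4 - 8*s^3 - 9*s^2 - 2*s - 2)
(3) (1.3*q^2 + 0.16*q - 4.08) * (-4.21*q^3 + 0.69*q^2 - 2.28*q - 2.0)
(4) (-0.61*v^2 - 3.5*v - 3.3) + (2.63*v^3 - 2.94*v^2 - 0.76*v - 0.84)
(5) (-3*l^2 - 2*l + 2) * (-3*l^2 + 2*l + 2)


(1) = -0.98*m^5 + 11.0565*m^4 - 26.8615*m^3 + 11.709*m^2 + 2.7691*m - 2.3715
(2) = -9*s^6 + 2*s^5 - s^4 + 9*s^3 + 7*s^2 + 8*s + 3
(3) = -5.473*q^5 + 0.2234*q^4 + 14.3232*q^3 - 5.78*q^2 + 8.9824*q + 8.16
(4) = 2.63*v^3 - 3.55*v^2 - 4.26*v - 4.14
(5) = 9*l^4 - 16*l^2 + 4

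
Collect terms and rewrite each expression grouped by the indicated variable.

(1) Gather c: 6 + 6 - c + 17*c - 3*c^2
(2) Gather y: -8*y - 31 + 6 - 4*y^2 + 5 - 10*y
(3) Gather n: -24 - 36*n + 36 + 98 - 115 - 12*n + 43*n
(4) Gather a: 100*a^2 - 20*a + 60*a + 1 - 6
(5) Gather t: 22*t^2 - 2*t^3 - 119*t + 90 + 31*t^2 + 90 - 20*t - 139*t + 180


(1) = -3*c^2 + 16*c + 12
(2) = -4*y^2 - 18*y - 20
(3) = -5*n - 5
(4) = 100*a^2 + 40*a - 5
(5) = -2*t^3 + 53*t^2 - 278*t + 360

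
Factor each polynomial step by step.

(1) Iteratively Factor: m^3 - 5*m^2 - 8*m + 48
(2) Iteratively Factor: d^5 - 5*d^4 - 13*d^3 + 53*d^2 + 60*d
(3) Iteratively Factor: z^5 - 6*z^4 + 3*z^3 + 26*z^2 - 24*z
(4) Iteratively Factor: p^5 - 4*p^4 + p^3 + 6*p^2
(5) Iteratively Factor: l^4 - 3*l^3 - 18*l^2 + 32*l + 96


(1) = (m - 4)*(m^2 - m - 12) = (m - 4)^2*(m + 3)
(2) = (d - 4)*(d^4 - d^3 - 17*d^2 - 15*d) = (d - 4)*(d + 3)*(d^3 - 4*d^2 - 5*d) = (d - 5)*(d - 4)*(d + 3)*(d^2 + d) = d*(d - 5)*(d - 4)*(d + 3)*(d + 1)
(3) = (z - 3)*(z^4 - 3*z^3 - 6*z^2 + 8*z) = (z - 3)*(z + 2)*(z^3 - 5*z^2 + 4*z) = (z - 4)*(z - 3)*(z + 2)*(z^2 - z) = z*(z - 4)*(z - 3)*(z + 2)*(z - 1)
(4) = (p - 3)*(p^4 - p^3 - 2*p^2) = (p - 3)*(p - 2)*(p^3 + p^2) = p*(p - 3)*(p - 2)*(p^2 + p) = p^2*(p - 3)*(p - 2)*(p + 1)
(5) = (l - 4)*(l^3 + l^2 - 14*l - 24) = (l - 4)*(l + 3)*(l^2 - 2*l - 8) = (l - 4)^2*(l + 3)*(l + 2)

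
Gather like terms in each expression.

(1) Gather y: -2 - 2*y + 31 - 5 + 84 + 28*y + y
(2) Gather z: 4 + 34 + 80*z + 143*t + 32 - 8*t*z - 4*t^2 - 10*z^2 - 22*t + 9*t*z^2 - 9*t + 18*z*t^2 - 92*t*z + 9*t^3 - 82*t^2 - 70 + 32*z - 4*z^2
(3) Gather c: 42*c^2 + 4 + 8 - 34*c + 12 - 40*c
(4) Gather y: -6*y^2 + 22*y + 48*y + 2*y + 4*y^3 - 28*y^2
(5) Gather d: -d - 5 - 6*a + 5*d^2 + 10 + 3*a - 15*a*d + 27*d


(1) = 27*y + 108
(2) = 9*t^3 - 86*t^2 + 112*t + z^2*(9*t - 14) + z*(18*t^2 - 100*t + 112)
(3) = 42*c^2 - 74*c + 24
(4) = 4*y^3 - 34*y^2 + 72*y
(5) = -3*a + 5*d^2 + d*(26 - 15*a) + 5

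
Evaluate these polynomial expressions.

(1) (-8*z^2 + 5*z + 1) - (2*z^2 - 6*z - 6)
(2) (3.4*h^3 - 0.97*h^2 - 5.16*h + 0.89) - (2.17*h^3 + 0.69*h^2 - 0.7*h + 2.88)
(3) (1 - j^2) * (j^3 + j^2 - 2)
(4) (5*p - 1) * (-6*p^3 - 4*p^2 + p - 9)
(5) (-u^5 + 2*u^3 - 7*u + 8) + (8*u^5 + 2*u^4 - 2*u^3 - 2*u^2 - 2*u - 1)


(1) = -10*z^2 + 11*z + 7
(2) = 1.23*h^3 - 1.66*h^2 - 4.46*h - 1.99
(3) = -j^5 - j^4 + j^3 + 3*j^2 - 2
(4) = -30*p^4 - 14*p^3 + 9*p^2 - 46*p + 9
(5) = 7*u^5 + 2*u^4 - 2*u^2 - 9*u + 7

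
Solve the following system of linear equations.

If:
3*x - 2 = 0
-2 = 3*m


Then:
m = -2/3
x = 2/3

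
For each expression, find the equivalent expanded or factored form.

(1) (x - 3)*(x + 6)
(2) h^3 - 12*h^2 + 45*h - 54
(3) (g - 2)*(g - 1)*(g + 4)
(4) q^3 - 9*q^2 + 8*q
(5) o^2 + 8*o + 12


(1) = x^2 + 3*x - 18
(2) = (h - 6)*(h - 3)^2
(3) = g^3 + g^2 - 10*g + 8
(4) = q*(q - 8)*(q - 1)
(5) = (o + 2)*(o + 6)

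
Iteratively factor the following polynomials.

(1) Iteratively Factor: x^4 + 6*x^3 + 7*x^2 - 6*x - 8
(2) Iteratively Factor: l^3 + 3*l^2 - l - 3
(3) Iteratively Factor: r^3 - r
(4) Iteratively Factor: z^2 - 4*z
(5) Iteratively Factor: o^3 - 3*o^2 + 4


(1) = (x - 1)*(x^3 + 7*x^2 + 14*x + 8) = (x - 1)*(x + 4)*(x^2 + 3*x + 2) = (x - 1)*(x + 2)*(x + 4)*(x + 1)
(2) = (l + 3)*(l^2 - 1) = (l + 1)*(l + 3)*(l - 1)
(3) = (r - 1)*(r^2 + r) = r*(r - 1)*(r + 1)
(4) = (z)*(z - 4)
(5) = (o - 2)*(o^2 - o - 2) = (o - 2)^2*(o + 1)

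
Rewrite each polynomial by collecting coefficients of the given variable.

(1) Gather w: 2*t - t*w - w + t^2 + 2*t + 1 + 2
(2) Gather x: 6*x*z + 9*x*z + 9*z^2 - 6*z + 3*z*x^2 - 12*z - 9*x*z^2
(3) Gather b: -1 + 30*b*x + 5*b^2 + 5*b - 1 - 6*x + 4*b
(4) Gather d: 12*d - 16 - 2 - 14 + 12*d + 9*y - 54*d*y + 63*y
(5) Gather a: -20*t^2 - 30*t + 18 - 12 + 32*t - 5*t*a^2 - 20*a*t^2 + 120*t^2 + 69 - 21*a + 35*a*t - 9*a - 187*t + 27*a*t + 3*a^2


(1) = t^2 + 4*t + w*(-t - 1) + 3
(2) = 3*x^2*z + x*(-9*z^2 + 15*z) + 9*z^2 - 18*z
(3) = 5*b^2 + b*(30*x + 9) - 6*x - 2
(4) = d*(24 - 54*y) + 72*y - 32
(5) = a^2*(3 - 5*t) + a*(-20*t^2 + 62*t - 30) + 100*t^2 - 185*t + 75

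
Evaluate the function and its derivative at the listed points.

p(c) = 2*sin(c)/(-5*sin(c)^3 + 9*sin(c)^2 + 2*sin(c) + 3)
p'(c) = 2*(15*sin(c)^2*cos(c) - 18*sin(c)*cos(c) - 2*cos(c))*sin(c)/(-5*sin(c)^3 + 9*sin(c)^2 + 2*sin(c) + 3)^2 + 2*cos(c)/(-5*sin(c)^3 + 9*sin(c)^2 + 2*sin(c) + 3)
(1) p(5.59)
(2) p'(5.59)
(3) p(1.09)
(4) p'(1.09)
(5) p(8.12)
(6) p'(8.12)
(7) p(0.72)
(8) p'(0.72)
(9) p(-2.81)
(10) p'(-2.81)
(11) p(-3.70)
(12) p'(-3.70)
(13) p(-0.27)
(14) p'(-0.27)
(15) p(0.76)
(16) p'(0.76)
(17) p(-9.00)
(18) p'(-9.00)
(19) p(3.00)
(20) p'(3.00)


(1) = -0.19
(2) = -0.11
(3) = 0.21
(4) = 0.04
(5) = 0.22
(6) = -0.02
(7) = 0.19
(8) = 0.06
(9) = -0.19
(10) = -0.27
(11) = 0.18
(12) = -0.10
(13) = -0.17
(14) = 0.41
(15) = 0.20
(16) = 0.06
(17) = -0.20
(18) = -0.09
(19) = 0.08
(20) = -0.47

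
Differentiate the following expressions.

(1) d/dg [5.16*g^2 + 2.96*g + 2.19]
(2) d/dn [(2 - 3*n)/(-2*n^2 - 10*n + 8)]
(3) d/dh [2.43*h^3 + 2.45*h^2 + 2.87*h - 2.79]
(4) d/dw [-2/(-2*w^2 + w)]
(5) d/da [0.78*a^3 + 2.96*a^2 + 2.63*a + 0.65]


(1) = 10.32*g + 2.96
(2) = (-3*n^2 + 4*n - 2)/(2*(n^4 + 10*n^3 + 17*n^2 - 40*n + 16))
(3) = 7.29*h^2 + 4.9*h + 2.87
(4) = 2*(1 - 4*w)/(w^2*(2*w - 1)^2)
(5) = 2.34*a^2 + 5.92*a + 2.63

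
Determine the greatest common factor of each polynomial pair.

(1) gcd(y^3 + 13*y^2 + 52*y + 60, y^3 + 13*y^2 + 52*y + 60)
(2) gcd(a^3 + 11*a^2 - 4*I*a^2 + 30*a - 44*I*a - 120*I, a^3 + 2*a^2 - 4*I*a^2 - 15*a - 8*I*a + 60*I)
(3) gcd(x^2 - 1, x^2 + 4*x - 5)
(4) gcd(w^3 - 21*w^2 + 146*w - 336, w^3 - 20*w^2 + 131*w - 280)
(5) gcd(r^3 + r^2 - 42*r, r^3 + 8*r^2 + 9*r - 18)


(1) = gcd((y + 2)*(y + 5)*(y + 6), (y + 2)*(y + 5)*(y + 6)) = y^3 + 13*y^2 + 52*y + 60
(2) = gcd((a + 5)*(a + 6)*(a - 4*I), (a - 3)*(a + 5)*(a - 4*I)) = a^2 + a*(5 - 4*I) - 20*I
(3) = gcd((x - 1)*(x + 1), (x - 1)*(x + 5)) = x - 1
(4) = w^2 - 15*w + 56
(5) = 1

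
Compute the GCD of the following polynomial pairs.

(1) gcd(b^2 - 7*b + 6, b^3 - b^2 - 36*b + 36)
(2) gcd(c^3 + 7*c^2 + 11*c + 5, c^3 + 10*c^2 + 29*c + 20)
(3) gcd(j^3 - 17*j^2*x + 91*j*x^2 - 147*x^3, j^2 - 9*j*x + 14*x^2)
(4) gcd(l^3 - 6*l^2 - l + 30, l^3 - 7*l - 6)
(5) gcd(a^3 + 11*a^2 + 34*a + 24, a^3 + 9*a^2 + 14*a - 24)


(1) = b^2 - 7*b + 6
(2) = gcd((c + 1)^2*(c + 5), (c + 1)*(c + 4)*(c + 5)) = c^2 + 6*c + 5
(3) = -j + 7*x
(4) = gcd((l - 5)*(l - 3)*(l + 2), (l - 3)*(l + 1)*(l + 2)) = l^2 - l - 6
(5) = gcd((a + 1)*(a + 4)*(a + 6), (a - 1)*(a + 4)*(a + 6)) = a^2 + 10*a + 24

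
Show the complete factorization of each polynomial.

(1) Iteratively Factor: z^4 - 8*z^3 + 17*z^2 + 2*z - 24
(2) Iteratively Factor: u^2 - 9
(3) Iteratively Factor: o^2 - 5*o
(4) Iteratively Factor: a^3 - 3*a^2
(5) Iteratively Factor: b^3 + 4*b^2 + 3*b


(1) = (z - 3)*(z^3 - 5*z^2 + 2*z + 8) = (z - 4)*(z - 3)*(z^2 - z - 2) = (z - 4)*(z - 3)*(z + 1)*(z - 2)
(2) = (u - 3)*(u + 3)
(3) = (o)*(o - 5)
(4) = (a)*(a^2 - 3*a) = a^2*(a - 3)
(5) = (b + 3)*(b^2 + b) = b*(b + 3)*(b + 1)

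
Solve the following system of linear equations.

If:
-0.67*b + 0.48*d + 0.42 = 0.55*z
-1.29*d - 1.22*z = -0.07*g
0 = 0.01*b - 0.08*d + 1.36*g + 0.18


Then:
b = 0.621525692131273 - 1.50017746955715*z
d = -0.948164384590182*z - 0.00745372140009829
g = -0.0447436588762082*z - 0.137361437230383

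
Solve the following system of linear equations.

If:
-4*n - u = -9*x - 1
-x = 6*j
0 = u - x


Then:
j = -x/6
n = 2*x + 1/4
u = x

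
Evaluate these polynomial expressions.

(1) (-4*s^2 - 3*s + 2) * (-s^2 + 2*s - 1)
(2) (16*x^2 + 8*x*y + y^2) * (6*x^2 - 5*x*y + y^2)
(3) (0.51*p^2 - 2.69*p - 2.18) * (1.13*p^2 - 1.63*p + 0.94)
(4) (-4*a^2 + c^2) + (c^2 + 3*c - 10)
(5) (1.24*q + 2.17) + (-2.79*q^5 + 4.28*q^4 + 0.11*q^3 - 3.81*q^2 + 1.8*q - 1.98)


(1) = 4*s^4 - 5*s^3 - 4*s^2 + 7*s - 2
(2) = 96*x^4 - 32*x^3*y - 18*x^2*y^2 + 3*x*y^3 + y^4
(3) = 0.5763*p^4 - 3.871*p^3 + 2.4007*p^2 + 1.0248*p - 2.0492
(4) = -4*a^2 + 2*c^2 + 3*c - 10
(5) = -2.79*q^5 + 4.28*q^4 + 0.11*q^3 - 3.81*q^2 + 3.04*q + 0.19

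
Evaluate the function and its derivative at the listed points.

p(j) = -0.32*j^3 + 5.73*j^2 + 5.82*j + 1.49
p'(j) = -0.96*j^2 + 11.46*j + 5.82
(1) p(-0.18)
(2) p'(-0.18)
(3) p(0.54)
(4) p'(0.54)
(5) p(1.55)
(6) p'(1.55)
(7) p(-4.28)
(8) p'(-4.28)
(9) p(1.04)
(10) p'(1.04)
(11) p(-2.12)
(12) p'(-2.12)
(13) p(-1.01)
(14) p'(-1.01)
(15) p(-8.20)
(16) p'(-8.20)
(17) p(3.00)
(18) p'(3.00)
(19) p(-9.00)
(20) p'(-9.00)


(1) = 0.63
(2) = 3.73
(3) = 6.25
(4) = 11.73
(5) = 23.09
(6) = 21.28
(7) = 106.63
(8) = -60.81
(9) = 13.38
(10) = 16.70
(11) = 17.95
(12) = -22.79
(13) = 1.79
(14) = -6.73
(15) = 515.49
(16) = -152.70
(17) = 61.88
(18) = 31.56
(19) = 646.52
(20) = -175.08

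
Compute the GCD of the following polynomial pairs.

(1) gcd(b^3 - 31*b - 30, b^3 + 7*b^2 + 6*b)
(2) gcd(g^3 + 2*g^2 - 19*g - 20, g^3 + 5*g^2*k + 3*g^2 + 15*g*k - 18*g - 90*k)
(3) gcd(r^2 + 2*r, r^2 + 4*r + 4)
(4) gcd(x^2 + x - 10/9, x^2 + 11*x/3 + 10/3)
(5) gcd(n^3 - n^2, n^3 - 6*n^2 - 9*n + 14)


(1) = gcd((b - 6)*(b + 1)*(b + 5), b*(b + 1)*(b + 6)) = b + 1
(2) = 1
(3) = r + 2
(4) = gcd((x - 2/3)*(x + 5/3), (x + 5/3)*(x + 2)) = x + 5/3
(5) = n - 1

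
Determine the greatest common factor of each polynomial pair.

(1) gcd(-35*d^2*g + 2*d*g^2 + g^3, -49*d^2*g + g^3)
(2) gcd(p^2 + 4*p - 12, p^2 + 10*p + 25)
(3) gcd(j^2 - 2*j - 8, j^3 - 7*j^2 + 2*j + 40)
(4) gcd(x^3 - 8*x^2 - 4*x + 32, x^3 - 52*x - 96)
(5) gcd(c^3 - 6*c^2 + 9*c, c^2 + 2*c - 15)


(1) = gcd(g*(-5*d + g)*(7*d + g), g*(-7*d + g)*(7*d + g)) = 7*d*g + g^2
(2) = gcd((p - 2)*(p + 6), (p + 5)^2) = 1
(3) = j^2 - 2*j - 8
(4) = gcd((x - 8)*(x - 2)*(x + 2), (x - 8)*(x + 2)*(x + 6)) = x^2 - 6*x - 16
(5) = c - 3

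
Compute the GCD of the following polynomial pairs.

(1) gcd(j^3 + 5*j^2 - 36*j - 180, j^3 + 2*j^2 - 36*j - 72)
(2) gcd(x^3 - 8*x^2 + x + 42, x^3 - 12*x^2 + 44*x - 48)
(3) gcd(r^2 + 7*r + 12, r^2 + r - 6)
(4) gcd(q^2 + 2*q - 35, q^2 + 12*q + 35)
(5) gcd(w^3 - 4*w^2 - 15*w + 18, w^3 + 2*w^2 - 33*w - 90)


(1) = j^2 - 36
(2) = gcd((x - 7)*(x - 3)*(x + 2), (x - 6)*(x - 4)*(x - 2)) = 1
(3) = gcd((r + 3)*(r + 4), (r - 2)*(r + 3)) = r + 3
(4) = q + 7
(5) = gcd((w - 6)*(w - 1)*(w + 3), (w - 6)*(w + 3)*(w + 5)) = w^2 - 3*w - 18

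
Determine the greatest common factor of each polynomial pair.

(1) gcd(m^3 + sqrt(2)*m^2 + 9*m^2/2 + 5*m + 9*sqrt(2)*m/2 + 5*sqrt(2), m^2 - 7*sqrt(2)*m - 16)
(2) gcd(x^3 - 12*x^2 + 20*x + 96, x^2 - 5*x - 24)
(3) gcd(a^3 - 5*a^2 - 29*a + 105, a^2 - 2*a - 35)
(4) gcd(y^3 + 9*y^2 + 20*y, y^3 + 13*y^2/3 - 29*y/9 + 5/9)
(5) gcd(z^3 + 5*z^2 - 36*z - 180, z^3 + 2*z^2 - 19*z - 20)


(1) = m + sqrt(2)
(2) = gcd((x - 8)*(x - 6)*(x + 2), (x - 8)*(x + 3)) = x - 8
(3) = a^2 - 2*a - 35
(4) = gcd(y*(y + 4)*(y + 5), (y - 1/3)^2*(y + 5)) = y + 5
(5) = z + 5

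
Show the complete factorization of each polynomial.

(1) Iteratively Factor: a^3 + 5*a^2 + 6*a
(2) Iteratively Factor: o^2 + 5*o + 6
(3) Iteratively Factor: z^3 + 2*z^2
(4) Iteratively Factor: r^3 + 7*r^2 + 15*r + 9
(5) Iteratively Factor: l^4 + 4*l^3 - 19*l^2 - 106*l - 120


(1) = (a + 2)*(a^2 + 3*a) = (a + 2)*(a + 3)*(a)
(2) = (o + 3)*(o + 2)
(3) = (z + 2)*(z^2) = z*(z + 2)*(z)
(4) = (r + 1)*(r^2 + 6*r + 9) = (r + 1)*(r + 3)*(r + 3)
(5) = (l - 5)*(l^3 + 9*l^2 + 26*l + 24) = (l - 5)*(l + 4)*(l^2 + 5*l + 6) = (l - 5)*(l + 3)*(l + 4)*(l + 2)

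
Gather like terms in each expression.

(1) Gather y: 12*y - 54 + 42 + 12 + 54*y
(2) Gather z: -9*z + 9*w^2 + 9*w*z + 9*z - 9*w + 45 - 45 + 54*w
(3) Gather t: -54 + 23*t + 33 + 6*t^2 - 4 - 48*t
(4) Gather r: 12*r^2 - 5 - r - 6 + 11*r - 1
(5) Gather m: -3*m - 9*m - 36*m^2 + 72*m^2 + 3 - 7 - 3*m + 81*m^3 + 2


(1) = 66*y
(2) = 9*w^2 + 9*w*z + 45*w
(3) = 6*t^2 - 25*t - 25
(4) = 12*r^2 + 10*r - 12
(5) = 81*m^3 + 36*m^2 - 15*m - 2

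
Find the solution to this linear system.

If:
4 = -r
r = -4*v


Then:
r = -4
v = 1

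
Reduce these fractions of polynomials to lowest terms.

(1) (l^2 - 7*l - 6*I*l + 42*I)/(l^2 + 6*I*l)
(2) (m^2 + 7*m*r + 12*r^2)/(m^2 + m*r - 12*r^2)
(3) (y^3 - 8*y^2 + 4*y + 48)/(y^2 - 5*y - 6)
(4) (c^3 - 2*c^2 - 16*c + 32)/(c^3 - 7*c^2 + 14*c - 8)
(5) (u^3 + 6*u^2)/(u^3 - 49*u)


(1) = (l^2 + l*(-7 - 6*I) + 42*I)/(l^2 + 6*I*l)
(2) = (-m - 3*r)/(-m + 3*r)
(3) = (y^2 - 2*y - 8)/(y + 1)
(4) = (c + 4)/(c - 1)
(5) = (u^2 + 6*u)/(u^2 - 49)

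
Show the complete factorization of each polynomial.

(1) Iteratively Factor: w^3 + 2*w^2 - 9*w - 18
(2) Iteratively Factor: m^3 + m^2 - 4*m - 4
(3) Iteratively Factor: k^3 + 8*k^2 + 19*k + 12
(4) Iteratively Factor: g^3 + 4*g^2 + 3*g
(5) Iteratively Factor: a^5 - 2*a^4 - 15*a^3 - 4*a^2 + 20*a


(1) = (w + 2)*(w^2 - 9) = (w - 3)*(w + 2)*(w + 3)
(2) = (m + 2)*(m^2 - m - 2) = (m - 2)*(m + 2)*(m + 1)
(3) = (k + 4)*(k^2 + 4*k + 3) = (k + 1)*(k + 4)*(k + 3)
(4) = (g + 3)*(g^2 + g) = g*(g + 3)*(g + 1)
(5) = (a)*(a^4 - 2*a^3 - 15*a^2 - 4*a + 20) = a*(a + 2)*(a^3 - 4*a^2 - 7*a + 10) = a*(a + 2)^2*(a^2 - 6*a + 5) = a*(a - 5)*(a + 2)^2*(a - 1)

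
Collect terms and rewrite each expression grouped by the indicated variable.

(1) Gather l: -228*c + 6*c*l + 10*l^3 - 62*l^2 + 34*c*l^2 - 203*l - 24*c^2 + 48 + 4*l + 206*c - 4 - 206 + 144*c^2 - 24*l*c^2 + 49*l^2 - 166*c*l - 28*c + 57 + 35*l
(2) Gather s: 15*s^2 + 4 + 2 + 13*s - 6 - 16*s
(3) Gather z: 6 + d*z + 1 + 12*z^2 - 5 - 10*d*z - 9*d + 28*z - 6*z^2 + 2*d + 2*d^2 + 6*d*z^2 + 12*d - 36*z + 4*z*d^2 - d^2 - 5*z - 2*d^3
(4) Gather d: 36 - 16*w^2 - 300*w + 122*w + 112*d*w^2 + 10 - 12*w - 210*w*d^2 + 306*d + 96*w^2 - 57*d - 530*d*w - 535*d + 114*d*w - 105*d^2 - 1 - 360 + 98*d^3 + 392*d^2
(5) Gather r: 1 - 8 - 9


(1) = 120*c^2 - 50*c + 10*l^3 + l^2*(34*c - 13) + l*(-24*c^2 - 160*c - 164) - 105
(2) = 15*s^2 - 3*s
(3) = -2*d^3 + d^2 + 5*d + z^2*(6*d + 6) + z*(4*d^2 - 9*d - 13) + 2
(4) = 98*d^3 + d^2*(287 - 210*w) + d*(112*w^2 - 416*w - 286) + 80*w^2 - 190*w - 315
(5) = -16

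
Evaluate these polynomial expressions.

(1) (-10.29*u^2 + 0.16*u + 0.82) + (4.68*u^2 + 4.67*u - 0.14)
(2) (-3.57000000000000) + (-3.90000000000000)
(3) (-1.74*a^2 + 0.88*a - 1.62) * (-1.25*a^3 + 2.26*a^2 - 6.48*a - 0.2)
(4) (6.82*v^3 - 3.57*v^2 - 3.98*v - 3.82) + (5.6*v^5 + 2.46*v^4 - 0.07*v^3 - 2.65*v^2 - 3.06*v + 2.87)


(1) = -5.61*u^2 + 4.83*u + 0.68
(2) = -7.47000000000000
(3) = 2.175*a^5 - 5.0324*a^4 + 15.289*a^3 - 9.0156*a^2 + 10.3216*a + 0.324
(4) = 5.6*v^5 + 2.46*v^4 + 6.75*v^3 - 6.22*v^2 - 7.04*v - 0.95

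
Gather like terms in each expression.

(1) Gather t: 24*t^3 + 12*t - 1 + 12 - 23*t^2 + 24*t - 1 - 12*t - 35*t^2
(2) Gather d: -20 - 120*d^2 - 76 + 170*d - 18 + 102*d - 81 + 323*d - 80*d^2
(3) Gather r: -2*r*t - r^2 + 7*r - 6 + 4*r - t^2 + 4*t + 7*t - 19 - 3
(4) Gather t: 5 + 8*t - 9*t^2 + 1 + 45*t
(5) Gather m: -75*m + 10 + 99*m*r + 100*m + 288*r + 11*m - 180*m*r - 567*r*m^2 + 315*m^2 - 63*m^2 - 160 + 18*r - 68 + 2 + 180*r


(1) = 24*t^3 - 58*t^2 + 24*t + 10
(2) = -200*d^2 + 595*d - 195
(3) = -r^2 + r*(11 - 2*t) - t^2 + 11*t - 28
(4) = -9*t^2 + 53*t + 6
(5) = m^2*(252 - 567*r) + m*(36 - 81*r) + 486*r - 216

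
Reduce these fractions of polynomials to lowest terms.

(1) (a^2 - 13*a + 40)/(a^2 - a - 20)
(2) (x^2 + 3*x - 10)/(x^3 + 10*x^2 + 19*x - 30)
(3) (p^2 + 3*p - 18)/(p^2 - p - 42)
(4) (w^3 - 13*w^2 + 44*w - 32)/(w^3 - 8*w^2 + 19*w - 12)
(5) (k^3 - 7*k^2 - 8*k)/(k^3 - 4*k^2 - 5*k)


(1) = (a - 8)/(a + 4)
(2) = (x - 2)/(x^2 + 5*x - 6)
(3) = (p - 3)/(p - 7)
(4) = (w - 8)/(w - 3)
(5) = (k - 8)/(k - 5)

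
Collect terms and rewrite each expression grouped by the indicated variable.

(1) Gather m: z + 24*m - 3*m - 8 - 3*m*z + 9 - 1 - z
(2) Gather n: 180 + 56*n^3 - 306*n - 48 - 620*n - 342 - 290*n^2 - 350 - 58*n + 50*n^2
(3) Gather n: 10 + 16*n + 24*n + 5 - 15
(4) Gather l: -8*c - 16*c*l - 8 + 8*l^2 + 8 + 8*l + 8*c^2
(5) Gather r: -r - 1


(1) = m*(21 - 3*z)
(2) = 56*n^3 - 240*n^2 - 984*n - 560
(3) = 40*n
(4) = 8*c^2 - 8*c + 8*l^2 + l*(8 - 16*c)
(5) = -r - 1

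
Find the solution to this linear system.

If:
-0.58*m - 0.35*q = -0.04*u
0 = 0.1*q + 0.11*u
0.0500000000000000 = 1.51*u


Then:
m = 0.02
q = -0.04
u = 0.03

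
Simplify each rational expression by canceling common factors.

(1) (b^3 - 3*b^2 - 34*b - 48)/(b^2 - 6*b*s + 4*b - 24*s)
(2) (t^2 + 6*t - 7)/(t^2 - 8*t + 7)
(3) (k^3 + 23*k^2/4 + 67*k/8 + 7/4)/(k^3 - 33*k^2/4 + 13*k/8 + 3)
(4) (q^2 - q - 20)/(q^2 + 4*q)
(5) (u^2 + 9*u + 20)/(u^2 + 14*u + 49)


(1) = (-b^3 + 3*b^2 + 34*b + 48)/(-b^2 + 6*b*s - 4*b + 24*s)
(2) = (t + 7)/(t - 7)
(3) = (8*k^3 + 46*k^2 + 67*k + 14)/(8*k^3 - 66*k^2 + 13*k + 24)
(4) = (q - 5)/q
(5) = (u^2 + 9*u + 20)/(u^2 + 14*u + 49)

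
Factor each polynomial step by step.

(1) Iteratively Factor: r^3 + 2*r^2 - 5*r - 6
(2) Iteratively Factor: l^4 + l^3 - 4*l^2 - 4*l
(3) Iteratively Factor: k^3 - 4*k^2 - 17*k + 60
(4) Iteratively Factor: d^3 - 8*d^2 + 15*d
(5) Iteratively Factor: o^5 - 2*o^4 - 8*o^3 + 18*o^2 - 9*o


(1) = (r - 2)*(r^2 + 4*r + 3) = (r - 2)*(r + 3)*(r + 1)
(2) = (l + 1)*(l^3 - 4*l) = l*(l + 1)*(l^2 - 4) = l*(l - 2)*(l + 1)*(l + 2)
(3) = (k - 5)*(k^2 + k - 12) = (k - 5)*(k + 4)*(k - 3)
(4) = (d - 5)*(d^2 - 3*d) = d*(d - 5)*(d - 3)
(5) = (o - 1)*(o^4 - o^3 - 9*o^2 + 9*o) = (o - 1)*(o + 3)*(o^3 - 4*o^2 + 3*o) = o*(o - 1)*(o + 3)*(o^2 - 4*o + 3) = o*(o - 1)^2*(o + 3)*(o - 3)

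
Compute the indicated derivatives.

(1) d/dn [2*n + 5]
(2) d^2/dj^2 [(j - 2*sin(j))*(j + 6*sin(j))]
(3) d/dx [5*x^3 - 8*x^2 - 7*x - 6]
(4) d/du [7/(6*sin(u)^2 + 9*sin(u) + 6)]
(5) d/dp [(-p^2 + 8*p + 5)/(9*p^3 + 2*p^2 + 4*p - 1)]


(1) = 2
(2) = -4*j*sin(j) + 48*sin(j)^2 + 8*cos(j) - 22
(3) = 15*x^2 - 16*x - 7
(4) = -7*(4*sin(u) + 3)*cos(u)/(3*(3*sin(u) - cos(2*u) + 3)^2)
(5) = (9*p^4 - 144*p^3 - 155*p^2 - 18*p - 28)/(81*p^6 + 36*p^5 + 76*p^4 - 2*p^3 + 12*p^2 - 8*p + 1)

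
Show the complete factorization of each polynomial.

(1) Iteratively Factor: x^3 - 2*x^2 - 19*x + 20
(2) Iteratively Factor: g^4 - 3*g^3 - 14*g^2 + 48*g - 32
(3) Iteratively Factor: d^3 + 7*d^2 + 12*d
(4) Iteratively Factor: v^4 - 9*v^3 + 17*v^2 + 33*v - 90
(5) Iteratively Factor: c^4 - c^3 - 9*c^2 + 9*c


(1) = (x + 4)*(x^2 - 6*x + 5) = (x - 1)*(x + 4)*(x - 5)
(2) = (g - 4)*(g^3 + g^2 - 10*g + 8) = (g - 4)*(g - 1)*(g^2 + 2*g - 8) = (g - 4)*(g - 2)*(g - 1)*(g + 4)
(3) = (d)*(d^2 + 7*d + 12) = d*(d + 3)*(d + 4)
(4) = (v - 3)*(v^3 - 6*v^2 - v + 30) = (v - 5)*(v - 3)*(v^2 - v - 6) = (v - 5)*(v - 3)*(v + 2)*(v - 3)
(5) = (c + 3)*(c^3 - 4*c^2 + 3*c) = c*(c + 3)*(c^2 - 4*c + 3) = c*(c - 1)*(c + 3)*(c - 3)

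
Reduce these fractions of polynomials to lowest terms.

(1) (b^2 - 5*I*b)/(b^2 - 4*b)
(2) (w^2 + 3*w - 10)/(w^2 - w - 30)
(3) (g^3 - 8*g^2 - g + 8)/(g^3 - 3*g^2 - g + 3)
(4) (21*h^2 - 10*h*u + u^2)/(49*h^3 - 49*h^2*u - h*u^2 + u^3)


(1) = (b - 5*I)/(b - 4)
(2) = (w - 2)/(w - 6)
(3) = (g - 8)/(g - 3)
(4) = (-3*h + u)/(-7*h^2 + 6*h*u + u^2)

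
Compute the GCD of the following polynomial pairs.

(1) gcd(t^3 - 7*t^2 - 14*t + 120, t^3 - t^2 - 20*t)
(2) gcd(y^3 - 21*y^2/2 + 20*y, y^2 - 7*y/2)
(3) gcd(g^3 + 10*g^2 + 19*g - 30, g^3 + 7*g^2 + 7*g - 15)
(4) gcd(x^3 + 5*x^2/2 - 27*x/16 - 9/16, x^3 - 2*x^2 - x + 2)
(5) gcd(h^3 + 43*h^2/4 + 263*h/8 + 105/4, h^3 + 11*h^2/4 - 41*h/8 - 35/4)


(1) = gcd((t - 6)*(t - 5)*(t + 4), t*(t - 5)*(t + 4)) = t^2 - t - 20
(2) = y
(3) = gcd((g - 1)*(g + 5)*(g + 6), (g - 1)*(g + 3)*(g + 5)) = g^2 + 4*g - 5
(4) = 1
(5) = gcd((h + 5/4)*(h + 7/2)*(h + 6), (h - 2)*(h + 5/4)*(h + 7/2)) = h^2 + 19*h/4 + 35/8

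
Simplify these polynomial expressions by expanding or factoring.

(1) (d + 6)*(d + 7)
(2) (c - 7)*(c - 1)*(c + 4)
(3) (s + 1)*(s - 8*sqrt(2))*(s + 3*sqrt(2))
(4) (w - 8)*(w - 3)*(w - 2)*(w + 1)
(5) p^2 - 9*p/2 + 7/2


(1) = d^2 + 13*d + 42
(2) = c^3 - 4*c^2 - 25*c + 28
(3) = s^3 - 5*sqrt(2)*s^2 + s^2 - 48*s - 5*sqrt(2)*s - 48
(4) = w^4 - 12*w^3 + 33*w^2 - 2*w - 48
(5) = (p - 7/2)*(p - 1)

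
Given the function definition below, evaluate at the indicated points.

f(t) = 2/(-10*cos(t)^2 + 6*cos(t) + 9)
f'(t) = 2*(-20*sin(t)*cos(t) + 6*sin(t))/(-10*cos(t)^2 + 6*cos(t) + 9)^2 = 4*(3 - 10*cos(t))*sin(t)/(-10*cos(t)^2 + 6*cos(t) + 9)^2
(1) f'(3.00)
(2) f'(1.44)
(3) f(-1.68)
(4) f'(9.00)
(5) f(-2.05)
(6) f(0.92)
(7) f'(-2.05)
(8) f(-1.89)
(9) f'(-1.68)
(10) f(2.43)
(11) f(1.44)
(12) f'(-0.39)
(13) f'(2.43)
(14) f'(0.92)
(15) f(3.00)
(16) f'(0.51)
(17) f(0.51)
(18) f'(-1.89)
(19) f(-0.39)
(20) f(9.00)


(1) = 0.16
(2) = 0.07
(3) = 0.24
(4) = 0.88
(5) = 0.49
(6) = 0.22
(7) = -1.60
(8) = 0.33
(9) = -0.24
(10) = -1.56
(11) = 0.21
(12) = 0.26
(13) = 16.88
(14) = -0.12
(15) = -0.30
(16) = -0.26
(17) = 0.30
(18) = -0.62
(19) = 0.33
(20) = -0.42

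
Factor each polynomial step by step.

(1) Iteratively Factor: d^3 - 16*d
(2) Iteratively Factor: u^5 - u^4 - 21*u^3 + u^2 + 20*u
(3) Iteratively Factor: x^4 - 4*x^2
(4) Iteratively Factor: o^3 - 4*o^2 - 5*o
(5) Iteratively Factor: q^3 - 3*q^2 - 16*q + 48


(1) = (d - 4)*(d^2 + 4*d) = (d - 4)*(d + 4)*(d)
(2) = (u - 1)*(u^4 - 21*u^2 - 20*u) = (u - 5)*(u - 1)*(u^3 + 5*u^2 + 4*u) = (u - 5)*(u - 1)*(u + 4)*(u^2 + u) = u*(u - 5)*(u - 1)*(u + 4)*(u + 1)
(3) = (x)*(x^3 - 4*x) = x*(x - 2)*(x^2 + 2*x) = x*(x - 2)*(x + 2)*(x)
(4) = (o + 1)*(o^2 - 5*o) = o*(o + 1)*(o - 5)
(5) = (q - 3)*(q^2 - 16) = (q - 3)*(q + 4)*(q - 4)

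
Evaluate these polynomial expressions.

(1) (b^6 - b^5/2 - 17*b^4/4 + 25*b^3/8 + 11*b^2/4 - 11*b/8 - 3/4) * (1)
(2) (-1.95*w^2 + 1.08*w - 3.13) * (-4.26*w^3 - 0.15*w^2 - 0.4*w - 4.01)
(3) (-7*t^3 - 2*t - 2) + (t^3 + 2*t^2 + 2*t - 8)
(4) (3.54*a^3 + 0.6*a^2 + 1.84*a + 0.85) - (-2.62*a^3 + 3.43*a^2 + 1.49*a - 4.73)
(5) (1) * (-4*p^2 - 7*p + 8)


(1) = b^6 - b^5/2 - 17*b^4/4 + 25*b^3/8 + 11*b^2/4 - 11*b/8 - 3/4
(2) = 8.307*w^5 - 4.3083*w^4 + 13.9518*w^3 + 7.857*w^2 - 3.0788*w + 12.5513
(3) = -6*t^3 + 2*t^2 - 10
(4) = 6.16*a^3 - 2.83*a^2 + 0.35*a + 5.58
(5) = -4*p^2 - 7*p + 8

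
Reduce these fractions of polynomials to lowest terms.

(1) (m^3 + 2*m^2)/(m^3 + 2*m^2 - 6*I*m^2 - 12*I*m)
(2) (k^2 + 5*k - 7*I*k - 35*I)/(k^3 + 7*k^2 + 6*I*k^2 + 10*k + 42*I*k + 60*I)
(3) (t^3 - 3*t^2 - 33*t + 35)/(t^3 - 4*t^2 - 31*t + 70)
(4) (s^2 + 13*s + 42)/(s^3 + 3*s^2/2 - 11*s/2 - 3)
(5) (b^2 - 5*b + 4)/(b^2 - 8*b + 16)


(1) = m/(m - 6*I)
(2) = (k - 7*I)/(k^2 + k*(2 + 6*I) + 12*I)
(3) = (t - 1)/(t - 2)
(4) = (2*s^2 + 26*s + 84)/(2*s^3 + 3*s^2 - 11*s - 6)
(5) = (b - 1)/(b - 4)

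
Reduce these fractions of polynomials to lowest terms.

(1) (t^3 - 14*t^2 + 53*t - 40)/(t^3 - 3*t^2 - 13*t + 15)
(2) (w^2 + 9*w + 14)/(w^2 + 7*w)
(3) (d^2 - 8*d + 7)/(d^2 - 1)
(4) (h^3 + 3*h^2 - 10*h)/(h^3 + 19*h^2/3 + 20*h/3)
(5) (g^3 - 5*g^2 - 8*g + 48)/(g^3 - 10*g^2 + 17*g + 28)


(1) = (t - 8)/(t + 3)
(2) = (w + 2)/w
(3) = (d - 7)/(d + 1)
(4) = (3*h - 6)/(3*h + 4)
(5) = (g^2 - g - 12)/(g^2 - 6*g - 7)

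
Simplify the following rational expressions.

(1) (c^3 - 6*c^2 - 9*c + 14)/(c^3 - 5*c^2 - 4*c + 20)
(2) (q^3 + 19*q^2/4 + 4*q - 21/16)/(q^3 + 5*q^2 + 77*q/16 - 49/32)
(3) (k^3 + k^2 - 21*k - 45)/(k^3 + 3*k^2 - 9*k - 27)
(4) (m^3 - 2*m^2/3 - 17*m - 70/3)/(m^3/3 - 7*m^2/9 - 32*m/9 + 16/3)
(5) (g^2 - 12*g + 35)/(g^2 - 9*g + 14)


(1) = (c^2 - 8*c + 7)/(c^2 - 7*c + 10)
(2) = (4*q + 6)/(4*q + 7)
(3) = (k - 5)/(k - 3)
(4) = (9*m^3 - 6*m^2 - 153*m - 210)/(3*m^3 - 7*m^2 - 32*m + 48)
(5) = (g - 5)/(g - 2)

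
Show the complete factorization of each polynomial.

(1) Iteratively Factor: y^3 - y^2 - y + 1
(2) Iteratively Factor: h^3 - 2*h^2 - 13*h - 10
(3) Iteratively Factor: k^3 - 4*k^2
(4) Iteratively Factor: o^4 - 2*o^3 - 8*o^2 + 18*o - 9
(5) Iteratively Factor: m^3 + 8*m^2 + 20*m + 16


(1) = (y - 1)*(y^2 - 1) = (y - 1)*(y + 1)*(y - 1)
(2) = (h - 5)*(h^2 + 3*h + 2) = (h - 5)*(h + 2)*(h + 1)
(3) = (k)*(k^2 - 4*k) = k^2*(k - 4)
(4) = (o - 1)*(o^3 - o^2 - 9*o + 9) = (o - 3)*(o - 1)*(o^2 + 2*o - 3) = (o - 3)*(o - 1)^2*(o + 3)
(5) = (m + 2)*(m^2 + 6*m + 8) = (m + 2)^2*(m + 4)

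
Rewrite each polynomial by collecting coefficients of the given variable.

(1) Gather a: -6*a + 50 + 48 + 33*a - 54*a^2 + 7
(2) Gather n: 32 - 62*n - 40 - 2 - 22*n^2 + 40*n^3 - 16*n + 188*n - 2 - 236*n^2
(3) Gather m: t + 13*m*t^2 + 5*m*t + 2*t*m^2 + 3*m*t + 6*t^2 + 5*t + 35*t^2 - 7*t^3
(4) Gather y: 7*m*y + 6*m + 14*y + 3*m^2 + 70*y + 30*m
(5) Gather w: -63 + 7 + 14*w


(1) = -54*a^2 + 27*a + 105
(2) = 40*n^3 - 258*n^2 + 110*n - 12
(3) = 2*m^2*t + m*(13*t^2 + 8*t) - 7*t^3 + 41*t^2 + 6*t
(4) = 3*m^2 + 36*m + y*(7*m + 84)
(5) = 14*w - 56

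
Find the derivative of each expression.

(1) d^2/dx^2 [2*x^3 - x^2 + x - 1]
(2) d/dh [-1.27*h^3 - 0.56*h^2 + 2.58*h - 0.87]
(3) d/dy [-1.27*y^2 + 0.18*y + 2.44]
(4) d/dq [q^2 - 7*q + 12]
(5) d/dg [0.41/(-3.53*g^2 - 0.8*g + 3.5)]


(1) = 12*x - 2
(2) = -3.81*h^2 - 1.12*h + 2.58
(3) = 0.18 - 2.54*y
(4) = 2*q - 7
(5) = (2.8946*g + 0.328)/(3.53*g^2 + 0.8*g - 3.5)^2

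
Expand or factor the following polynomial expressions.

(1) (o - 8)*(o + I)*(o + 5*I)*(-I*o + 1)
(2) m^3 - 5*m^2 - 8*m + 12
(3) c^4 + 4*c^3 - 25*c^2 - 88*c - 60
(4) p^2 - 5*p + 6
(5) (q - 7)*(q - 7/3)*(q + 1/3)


(1) = -I*o^4 + 7*o^3 + 8*I*o^3 - 56*o^2 + 11*I*o^2 - 5*o - 88*I*o + 40
(2) = (m - 6)*(m - 1)*(m + 2)
(3) = (c - 5)*(c + 1)*(c + 2)*(c + 6)
(4) = (p - 3)*(p - 2)
(5) = q^3 - 9*q^2 + 119*q/9 + 49/9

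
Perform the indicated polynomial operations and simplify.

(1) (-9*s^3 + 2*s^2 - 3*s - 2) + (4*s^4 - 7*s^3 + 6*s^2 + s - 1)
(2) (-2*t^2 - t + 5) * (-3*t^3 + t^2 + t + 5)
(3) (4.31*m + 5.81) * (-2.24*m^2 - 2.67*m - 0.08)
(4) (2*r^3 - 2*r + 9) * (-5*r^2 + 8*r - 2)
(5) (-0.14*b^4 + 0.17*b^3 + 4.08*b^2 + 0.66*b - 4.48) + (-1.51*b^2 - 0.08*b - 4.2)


(1) = 4*s^4 - 16*s^3 + 8*s^2 - 2*s - 3
(2) = 6*t^5 + t^4 - 18*t^3 - 6*t^2 + 25
(3) = -9.6544*m^3 - 24.5221*m^2 - 15.8575*m - 0.4648
(4) = -10*r^5 + 16*r^4 + 6*r^3 - 61*r^2 + 76*r - 18
(5) = -0.14*b^4 + 0.17*b^3 + 2.57*b^2 + 0.58*b - 8.68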